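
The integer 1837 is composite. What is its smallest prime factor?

1837 is odd.
Digit sum 19, not divisible by 3.
Ends in 7: not divisible by 5.
7: 1837 = 7·262 + 3
11: 1837 = 11·167

11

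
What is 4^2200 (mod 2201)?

187

4^1 ≡ 4 (mod 2201)
4^2 ≡ 4^2 = 16 ≡ 16 (mod 2201)
4^4 ≡ 16^2 = 256 ≡ 256 (mod 2201)
4^8 ≡ 256^2 = 65536 ≡ 1707 (mod 2201)
4^16 ≡ 1707^2 = 2913849 ≡ 1926 (mod 2201)
4^32 ≡ 1926^2 = 3709476 ≡ 791 (mod 2201)
4^64 ≡ 791^2 = 625681 ≡ 597 (mod 2201)
4^128 ≡ 597^2 = 356409 ≡ 2048 (mod 2201)
4^256 ≡ 2048^2 = 4194304 ≡ 1399 (mod 2201)
4^512 ≡ 1399^2 = 1957201 ≡ 512 (mod 2201)
4^1024 ≡ 512^2 = 262144 ≡ 225 (mod 2201)
4^2048 ≡ 225^2 = 50625 ≡ 2 (mod 2201)
2200 = 2048 + 128 + 16 + 8 in binary powers of 2.
So 4^2200 ≡ 2 · 2048 · 1926 · 1707 ≡ 187 (mod 2201).
Since 187 ≠ 1, base 4 is a Fermat witness: 2201 is composite.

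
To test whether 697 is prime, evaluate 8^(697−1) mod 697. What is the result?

256

8^1 ≡ 8 (mod 697)
8^2 ≡ 8^2 = 64 ≡ 64 (mod 697)
8^4 ≡ 64^2 = 4096 ≡ 611 (mod 697)
8^8 ≡ 611^2 = 373321 ≡ 426 (mod 697)
8^16 ≡ 426^2 = 181476 ≡ 256 (mod 697)
8^32 ≡ 256^2 = 65536 ≡ 18 (mod 697)
8^64 ≡ 18^2 = 324 ≡ 324 (mod 697)
8^128 ≡ 324^2 = 104976 ≡ 426 (mod 697)
8^256 ≡ 426^2 = 181476 ≡ 256 (mod 697)
8^512 ≡ 256^2 = 65536 ≡ 18 (mod 697)
696 = 512 + 128 + 32 + 16 + 8 in binary powers of 2.
So 8^696 ≡ 18 · 426 · 18 · 256 · 426 ≡ 256 (mod 697).
Since 256 ≠ 1, base 8 is a Fermat witness: 697 is composite.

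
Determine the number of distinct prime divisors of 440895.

440895 = 3 · 146965
146965 = 5 · 29393
29393 = 7 · 4199
4199 = 13 · 323
323 = 17 · 19
440895 = 3 · 5 · 7 · 13 · 17 · 19, which has 6 distinct prime factors.

6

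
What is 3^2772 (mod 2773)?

1140

3^1 ≡ 3 (mod 2773)
3^2 ≡ 3^2 = 9 ≡ 9 (mod 2773)
3^4 ≡ 9^2 = 81 ≡ 81 (mod 2773)
3^8 ≡ 81^2 = 6561 ≡ 1015 (mod 2773)
3^16 ≡ 1015^2 = 1030225 ≡ 1442 (mod 2773)
3^32 ≡ 1442^2 = 2079364 ≡ 2387 (mod 2773)
3^64 ≡ 2387^2 = 5697769 ≡ 2027 (mod 2773)
3^128 ≡ 2027^2 = 4108729 ≡ 1916 (mod 2773)
3^256 ≡ 1916^2 = 3671056 ≡ 2377 (mod 2773)
3^512 ≡ 2377^2 = 5650129 ≡ 1528 (mod 2773)
3^1024 ≡ 1528^2 = 2334784 ≡ 2691 (mod 2773)
3^2048 ≡ 2691^2 = 7241481 ≡ 1178 (mod 2773)
2772 = 2048 + 512 + 128 + 64 + 16 + 4 in binary powers of 2.
So 3^2772 ≡ 1178 · 1528 · 1916 · 2027 · 1442 · 81 ≡ 1140 (mod 2773).
Since 1140 ≠ 1, base 3 is a Fermat witness: 2773 is composite.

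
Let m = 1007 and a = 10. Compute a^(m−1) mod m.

42

10^1 ≡ 10 (mod 1007)
10^2 ≡ 10^2 = 100 ≡ 100 (mod 1007)
10^4 ≡ 100^2 = 10000 ≡ 937 (mod 1007)
10^8 ≡ 937^2 = 877969 ≡ 872 (mod 1007)
10^16 ≡ 872^2 = 760384 ≡ 99 (mod 1007)
10^32 ≡ 99^2 = 9801 ≡ 738 (mod 1007)
10^64 ≡ 738^2 = 544644 ≡ 864 (mod 1007)
10^128 ≡ 864^2 = 746496 ≡ 309 (mod 1007)
10^256 ≡ 309^2 = 95481 ≡ 823 (mod 1007)
10^512 ≡ 823^2 = 677329 ≡ 625 (mod 1007)
1006 = 512 + 256 + 128 + 64 + 32 + 8 + 4 + 2 in binary powers of 2.
So 10^1006 ≡ 625 · 823 · 309 · 864 · 738 · 872 · 937 · 100 ≡ 42 (mod 1007).
Since 42 ≠ 1, base 10 is a Fermat witness: 1007 is composite.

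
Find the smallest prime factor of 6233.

6233 is odd.
Digit sum 14, not divisible by 3.
Ends in 3: not divisible by 5.
7: 6233 = 7·890 + 3
11: 6233 = 11·566 + 7
13: 6233 = 13·479 + 6
17: 6233 = 17·366 + 11
19: 6233 = 19·328 + 1
23: 6233 = 23·271

23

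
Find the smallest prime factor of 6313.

6313 is odd.
Digit sum 13, not divisible by 3.
Ends in 3: not divisible by 5.
7: 6313 = 7·901 + 6
11: 6313 = 11·573 + 10
13: 6313 = 13·485 + 8
17: 6313 = 17·371 + 6
19: 6313 = 19·332 + 5
23: 6313 = 23·274 + 11
29: 6313 = 29·217 + 20
31: 6313 = 31·203 + 20
37: 6313 = 37·170 + 23
41: 6313 = 41·153 + 40
43: 6313 = 43·146 + 35
47: 6313 = 47·134 + 15
53: 6313 = 53·119 + 6
59: 6313 = 59·107

59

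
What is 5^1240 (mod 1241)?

1172

5^1 ≡ 5 (mod 1241)
5^2 ≡ 5^2 = 25 ≡ 25 (mod 1241)
5^4 ≡ 25^2 = 625 ≡ 625 (mod 1241)
5^8 ≡ 625^2 = 390625 ≡ 951 (mod 1241)
5^16 ≡ 951^2 = 904401 ≡ 953 (mod 1241)
5^32 ≡ 953^2 = 908209 ≡ 1038 (mod 1241)
5^64 ≡ 1038^2 = 1077444 ≡ 256 (mod 1241)
5^128 ≡ 256^2 = 65536 ≡ 1004 (mod 1241)
5^256 ≡ 1004^2 = 1008016 ≡ 324 (mod 1241)
5^512 ≡ 324^2 = 104976 ≡ 732 (mod 1241)
5^1024 ≡ 732^2 = 535824 ≡ 953 (mod 1241)
1240 = 1024 + 128 + 64 + 16 + 8 in binary powers of 2.
So 5^1240 ≡ 953 · 1004 · 256 · 953 · 951 ≡ 1172 (mod 1241).
Since 1172 ≠ 1, base 5 is a Fermat witness: 1241 is composite.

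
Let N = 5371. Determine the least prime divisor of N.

41

5371 is odd.
Digit sum 16, not divisible by 3.
Ends in 1: not divisible by 5.
7: 5371 = 7·767 + 2
11: 5371 = 11·488 + 3
13: 5371 = 13·413 + 2
17: 5371 = 17·315 + 16
19: 5371 = 19·282 + 13
23: 5371 = 23·233 + 12
29: 5371 = 29·185 + 6
31: 5371 = 31·173 + 8
37: 5371 = 37·145 + 6
41: 5371 = 41·131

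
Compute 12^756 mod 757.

1

12^1 ≡ 12 (mod 757)
12^2 ≡ 12^2 = 144 ≡ 144 (mod 757)
12^4 ≡ 144^2 = 20736 ≡ 297 (mod 757)
12^8 ≡ 297^2 = 88209 ≡ 397 (mod 757)
12^16 ≡ 397^2 = 157609 ≡ 153 (mod 757)
12^32 ≡ 153^2 = 23409 ≡ 699 (mod 757)
12^64 ≡ 699^2 = 488601 ≡ 336 (mod 757)
12^128 ≡ 336^2 = 112896 ≡ 103 (mod 757)
12^256 ≡ 103^2 = 10609 ≡ 11 (mod 757)
12^512 ≡ 11^2 = 121 ≡ 121 (mod 757)
756 = 512 + 128 + 64 + 32 + 16 + 4 in binary powers of 2.
So 12^756 ≡ 121 · 103 · 336 · 699 · 153 · 297 ≡ 1 (mod 757).
Since the result is 1, base 12 gives no evidence that 757 is composite.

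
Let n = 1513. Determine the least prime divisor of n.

17

1513 is odd.
Digit sum 10, not divisible by 3.
Ends in 3: not divisible by 5.
7: 1513 = 7·216 + 1
11: 1513 = 11·137 + 6
13: 1513 = 13·116 + 5
17: 1513 = 17·89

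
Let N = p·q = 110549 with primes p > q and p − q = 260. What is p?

487

Since p = q + 260, we have 110549 = q(q + 260), so q² + 260q − 110549 = 0.
Discriminant: 260² + 4·110549 = 67600 + 442196 = 509796; √509796 = 714.
q = (−260 + 714)/2 = 227, and p = q + 260 = 487.
Check: 227 · 487 = 110549.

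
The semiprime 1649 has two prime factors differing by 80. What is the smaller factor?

Since p = q + 80, we have 1649 = q(q + 80), so q² + 80q − 1649 = 0.
Discriminant: 80² + 4·1649 = 6400 + 6596 = 12996; √12996 = 114.
q = (−80 + 114)/2 = 17, and p = q + 80 = 97.
Check: 17 · 97 = 1649.

17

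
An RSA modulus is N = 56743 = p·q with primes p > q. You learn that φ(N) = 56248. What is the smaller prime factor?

φ(n) = (p−1)(q−1) = n − (p+q) + 1, so p + q = 56743 − 56248 + 1 = 496.
p and q are the roots of t² − 496t + 56743 = 0.
Discriminant: 496² − 4·56743 = 246016 − 226972 = 19044; √19044 = 138.
q = (496 − 138)/2 = 179, p = (496 + 138)/2 = 317.
Check: 179 · 317 = 56743.

179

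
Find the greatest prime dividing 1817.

1817 = 23 · 79
79 is prime.
So 1817 = 23 · 79; the largest prime factor is 79.

79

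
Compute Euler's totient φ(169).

Factor: 169 = 13^2.
φ(169) = 13^1·(13−1) = 156.

156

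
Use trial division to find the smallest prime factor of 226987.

226987 is odd.
Digit sum 34, not divisible by 3.
Ends in 7: not divisible by 5.
7: 226987 = 7·32426 + 5
11: 226987 = 11·20635 + 2
13: 226987 = 13·17460 + 7
17: 226987 = 17·13352 + 3
19: 226987 = 19·11946 + 13
23: 226987 = 23·9869

23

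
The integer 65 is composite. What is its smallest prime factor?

5

65 is odd.
Digit sum 11, not divisible by 3.
Ends in 5: divisible by 5.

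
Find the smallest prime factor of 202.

202 is even: 2 divides it.

2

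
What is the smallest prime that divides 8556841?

73

8556841 is odd.
Digit sum 37, not divisible by 3.
Ends in 1: not divisible by 5.
7: 8556841 = 7·1222405 + 6
11: 8556841 = 11·777894 + 7
13: 8556841 = 13·658218 + 7
17: 8556841 = 17·503343 + 10
19: 8556841 = 19·450360 + 1
23: 8556841 = 23·372036 + 13
29: 8556841 = 29·295063 + 14
31: 8556841 = 31·276027 + 4
37: 8556841 = 37·231265 + 36
41: 8556841 = 41·208703 + 18
43: 8556841 = 43·198996 + 13
47: 8556841 = 47·182060 + 21
53: 8556841 = 53·161449 + 44
59: 8556841 = 59·145031 + 12
61: 8556841 = 61·140276 + 5
67: 8556841 = 67·127714 + 3
71: 8556841 = 71·120518 + 63
73: 8556841 = 73·117217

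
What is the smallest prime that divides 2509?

13

2509 is odd.
Digit sum 16, not divisible by 3.
Ends in 9: not divisible by 5.
7: 2509 = 7·358 + 3
11: 2509 = 11·228 + 1
13: 2509 = 13·193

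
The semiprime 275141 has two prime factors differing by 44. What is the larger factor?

547

Since p = q + 44, we have 275141 = q(q + 44), so q² + 44q − 275141 = 0.
Discriminant: 44² + 4·275141 = 1936 + 1100564 = 1102500; √1102500 = 1050.
q = (−44 + 1050)/2 = 503, and p = q + 44 = 547.
Check: 503 · 547 = 275141.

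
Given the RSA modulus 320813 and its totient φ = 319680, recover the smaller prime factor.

φ(n) = (p−1)(q−1) = n − (p+q) + 1, so p + q = 320813 − 319680 + 1 = 1134.
p and q are the roots of t² − 1134t + 320813 = 0.
Discriminant: 1134² − 4·320813 = 1285956 − 1283252 = 2704; √2704 = 52.
q = (1134 − 52)/2 = 541, p = (1134 + 52)/2 = 593.
Check: 541 · 593 = 320813.

541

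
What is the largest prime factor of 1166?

1166 = 2 · 583
583 = 11 · 53
53 is prime.
So 1166 = 2 · 11 · 53; the largest prime factor is 53.

53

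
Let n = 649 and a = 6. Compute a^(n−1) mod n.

26

6^1 ≡ 6 (mod 649)
6^2 ≡ 6^2 = 36 ≡ 36 (mod 649)
6^4 ≡ 36^2 = 1296 ≡ 647 (mod 649)
6^8 ≡ 647^2 = 418609 ≡ 4 (mod 649)
6^16 ≡ 4^2 = 16 ≡ 16 (mod 649)
6^32 ≡ 16^2 = 256 ≡ 256 (mod 649)
6^64 ≡ 256^2 = 65536 ≡ 636 (mod 649)
6^128 ≡ 636^2 = 404496 ≡ 169 (mod 649)
6^256 ≡ 169^2 = 28561 ≡ 5 (mod 649)
6^512 ≡ 5^2 = 25 ≡ 25 (mod 649)
648 = 512 + 128 + 8 in binary powers of 2.
So 6^648 ≡ 25 · 169 · 4 ≡ 26 (mod 649).
Since 26 ≠ 1, base 6 is a Fermat witness: 649 is composite.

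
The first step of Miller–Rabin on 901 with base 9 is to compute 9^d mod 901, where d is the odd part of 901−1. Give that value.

901 − 1 = 900 = 2^2 · 225, so d = 225.
9^1 ≡ 9 (mod 901)
9^2 ≡ 9^2 = 81 ≡ 81 (mod 901)
9^4 ≡ 81^2 = 6561 ≡ 254 (mod 901)
9^8 ≡ 254^2 = 64516 ≡ 545 (mod 901)
9^16 ≡ 545^2 = 297025 ≡ 596 (mod 901)
9^32 ≡ 596^2 = 355216 ≡ 222 (mod 901)
9^64 ≡ 222^2 = 49284 ≡ 630 (mod 901)
9^128 ≡ 630^2 = 396900 ≡ 460 (mod 901)
225 = 128 + 64 + 32 + 1 in binary powers of 2.
So 9^225 ≡ 460 · 630 · 222 · 9 ≡ 859 (mod 901).
Squaring chain: 859 → 863; never reaches −1, so base 9 is a Miller–Rabin witness that 901 is composite.

859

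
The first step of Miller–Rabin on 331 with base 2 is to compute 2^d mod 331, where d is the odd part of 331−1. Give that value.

330

331 − 1 = 330 = 2^1 · 165, so d = 165.
2^1 ≡ 2 (mod 331)
2^2 ≡ 2^2 = 4 ≡ 4 (mod 331)
2^4 ≡ 4^2 = 16 ≡ 16 (mod 331)
2^8 ≡ 16^2 = 256 ≡ 256 (mod 331)
2^16 ≡ 256^2 = 65536 ≡ 329 (mod 331)
2^32 ≡ 329^2 = 108241 ≡ 4 (mod 331)
2^64 ≡ 4^2 = 16 ≡ 16 (mod 331)
2^128 ≡ 16^2 = 256 ≡ 256 (mod 331)
165 = 128 + 32 + 4 + 1 in binary powers of 2.
So 2^165 ≡ 256 · 4 · 16 · 2 ≡ 330 (mod 331).
Since 2^d ≡ 330 (mod 331), base 2 does not prove 331 composite.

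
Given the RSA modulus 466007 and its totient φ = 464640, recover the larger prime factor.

φ(n) = (p−1)(q−1) = n − (p+q) + 1, so p + q = 466007 − 464640 + 1 = 1368.
p and q are the roots of t² − 1368t + 466007 = 0.
Discriminant: 1368² − 4·466007 = 1871424 − 1864028 = 7396; √7396 = 86.
q = (1368 − 86)/2 = 641, p = (1368 + 86)/2 = 727.
Check: 641 · 727 = 466007.

727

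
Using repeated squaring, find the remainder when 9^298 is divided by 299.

9^1 ≡ 9 (mod 299)
9^2 ≡ 9^2 = 81 ≡ 81 (mod 299)
9^4 ≡ 81^2 = 6561 ≡ 282 (mod 299)
9^8 ≡ 282^2 = 79524 ≡ 289 (mod 299)
9^16 ≡ 289^2 = 83521 ≡ 100 (mod 299)
9^32 ≡ 100^2 = 10000 ≡ 133 (mod 299)
9^64 ≡ 133^2 = 17689 ≡ 48 (mod 299)
9^128 ≡ 48^2 = 2304 ≡ 211 (mod 299)
9^256 ≡ 211^2 = 44521 ≡ 269 (mod 299)
298 = 256 + 32 + 8 + 2 in binary powers of 2.
So 9^298 ≡ 269 · 133 · 289 · 81 ≡ 9 (mod 299).
Since 9 ≠ 1, base 9 is a Fermat witness: 299 is composite.

9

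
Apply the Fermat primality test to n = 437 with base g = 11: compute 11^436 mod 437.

315

11^1 ≡ 11 (mod 437)
11^2 ≡ 11^2 = 121 ≡ 121 (mod 437)
11^4 ≡ 121^2 = 14641 ≡ 220 (mod 437)
11^8 ≡ 220^2 = 48400 ≡ 330 (mod 437)
11^16 ≡ 330^2 = 108900 ≡ 87 (mod 437)
11^32 ≡ 87^2 = 7569 ≡ 140 (mod 437)
11^64 ≡ 140^2 = 19600 ≡ 372 (mod 437)
11^128 ≡ 372^2 = 138384 ≡ 292 (mod 437)
11^256 ≡ 292^2 = 85264 ≡ 49 (mod 437)
436 = 256 + 128 + 32 + 16 + 4 in binary powers of 2.
So 11^436 ≡ 49 · 292 · 140 · 87 · 220 ≡ 315 (mod 437).
Since 315 ≠ 1, base 11 is a Fermat witness: 437 is composite.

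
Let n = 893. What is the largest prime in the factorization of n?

47

893 = 19 · 47
47 is prime.
So 893 = 19 · 47; the largest prime factor is 47.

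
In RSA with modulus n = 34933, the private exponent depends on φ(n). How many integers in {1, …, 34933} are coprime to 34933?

34560

Factor: 34933 = 181 · 193.
φ(34933) = (181−1) · (193−1) = 180 · 192 = 34560.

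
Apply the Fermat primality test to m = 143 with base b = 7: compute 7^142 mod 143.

82

7^1 ≡ 7 (mod 143)
7^2 ≡ 7^2 = 49 ≡ 49 (mod 143)
7^4 ≡ 49^2 = 2401 ≡ 113 (mod 143)
7^8 ≡ 113^2 = 12769 ≡ 42 (mod 143)
7^16 ≡ 42^2 = 1764 ≡ 48 (mod 143)
7^32 ≡ 48^2 = 2304 ≡ 16 (mod 143)
7^64 ≡ 16^2 = 256 ≡ 113 (mod 143)
7^128 ≡ 113^2 = 12769 ≡ 42 (mod 143)
142 = 128 + 8 + 4 + 2 in binary powers of 2.
So 7^142 ≡ 42 · 42 · 113 · 49 ≡ 82 (mod 143).
Since 82 ≠ 1, base 7 is a Fermat witness: 143 is composite.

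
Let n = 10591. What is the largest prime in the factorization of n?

10591 = 7 · 1513
1513 = 17 · 89
89 is prime.
So 10591 = 7 · 17 · 89; the largest prime factor is 89.

89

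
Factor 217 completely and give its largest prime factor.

31

217 = 7 · 31
31 is prime.
So 217 = 7 · 31; the largest prime factor is 31.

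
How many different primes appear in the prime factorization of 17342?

4

17342 = 2 · 8671
8671 = 13 · 667
667 = 23 · 29
17342 = 2 · 13 · 23 · 29, which has 4 distinct prime factors.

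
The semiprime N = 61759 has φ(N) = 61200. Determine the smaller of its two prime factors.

151

φ(n) = (p−1)(q−1) = n − (p+q) + 1, so p + q = 61759 − 61200 + 1 = 560.
p and q are the roots of t² − 560t + 61759 = 0.
Discriminant: 560² − 4·61759 = 313600 − 247036 = 66564; √66564 = 258.
q = (560 − 258)/2 = 151, p = (560 + 258)/2 = 409.
Check: 151 · 409 = 61759.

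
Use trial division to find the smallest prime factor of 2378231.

2378231 is odd.
Digit sum 26, not divisible by 3.
Ends in 1: not divisible by 5.
7: 2378231 = 7·339747 + 2
11: 2378231 = 11·216202 + 9
13: 2378231 = 13·182940 + 11
17: 2378231 = 17·139895 + 16
19: 2378231 = 19·125170 + 1
23: 2378231 = 23·103401 + 8
29: 2378231 = 29·82007 + 28
31: 2378231 = 31·76717 + 4
37: 2378231 = 37·64276 + 19
41: 2378231 = 41·58005 + 26
43: 2378231 = 43·55307 + 30
47: 2378231 = 47·50600 + 31
53: 2378231 = 53·44872 + 15
59: 2378231 = 59·40309

59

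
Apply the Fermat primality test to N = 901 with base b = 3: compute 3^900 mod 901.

3^1 ≡ 3 (mod 901)
3^2 ≡ 3^2 = 9 ≡ 9 (mod 901)
3^4 ≡ 9^2 = 81 ≡ 81 (mod 901)
3^8 ≡ 81^2 = 6561 ≡ 254 (mod 901)
3^16 ≡ 254^2 = 64516 ≡ 545 (mod 901)
3^32 ≡ 545^2 = 297025 ≡ 596 (mod 901)
3^64 ≡ 596^2 = 355216 ≡ 222 (mod 901)
3^128 ≡ 222^2 = 49284 ≡ 630 (mod 901)
3^256 ≡ 630^2 = 396900 ≡ 460 (mod 901)
3^512 ≡ 460^2 = 211600 ≡ 766 (mod 901)
900 = 512 + 256 + 128 + 4 in binary powers of 2.
So 3^900 ≡ 766 · 460 · 630 · 81 ≡ 863 (mod 901).
Since 863 ≠ 1, base 3 is a Fermat witness: 901 is composite.

863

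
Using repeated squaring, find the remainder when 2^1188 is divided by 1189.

2^1 ≡ 2 (mod 1189)
2^2 ≡ 2^2 = 4 ≡ 4 (mod 1189)
2^4 ≡ 4^2 = 16 ≡ 16 (mod 1189)
2^8 ≡ 16^2 = 256 ≡ 256 (mod 1189)
2^16 ≡ 256^2 = 65536 ≡ 141 (mod 1189)
2^32 ≡ 141^2 = 19881 ≡ 857 (mod 1189)
2^64 ≡ 857^2 = 734449 ≡ 836 (mod 1189)
2^128 ≡ 836^2 = 698896 ≡ 953 (mod 1189)
2^256 ≡ 953^2 = 908209 ≡ 1002 (mod 1189)
2^512 ≡ 1002^2 = 1004004 ≡ 488 (mod 1189)
2^1024 ≡ 488^2 = 238144 ≡ 344 (mod 1189)
1188 = 1024 + 128 + 32 + 4 in binary powers of 2.
So 2^1188 ≡ 344 · 953 · 857 · 16 ≡ 297 (mod 1189).
Since 297 ≠ 1, base 2 is a Fermat witness: 1189 is composite.

297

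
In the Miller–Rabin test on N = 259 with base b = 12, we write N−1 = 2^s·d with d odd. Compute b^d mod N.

174

259 − 1 = 258 = 2^1 · 129, so d = 129.
12^1 ≡ 12 (mod 259)
12^2 ≡ 12^2 = 144 ≡ 144 (mod 259)
12^4 ≡ 144^2 = 20736 ≡ 16 (mod 259)
12^8 ≡ 16^2 = 256 ≡ 256 (mod 259)
12^16 ≡ 256^2 = 65536 ≡ 9 (mod 259)
12^32 ≡ 9^2 = 81 ≡ 81 (mod 259)
12^64 ≡ 81^2 = 6561 ≡ 86 (mod 259)
12^128 ≡ 86^2 = 7396 ≡ 144 (mod 259)
129 = 128 + 1 in binary powers of 2.
So 12^129 ≡ 144 · 12 ≡ 174 (mod 259).
Squaring chain: 174; never reaches −1, so base 12 is a Miller–Rabin witness that 259 is composite.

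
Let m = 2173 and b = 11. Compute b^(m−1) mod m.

1950

11^1 ≡ 11 (mod 2173)
11^2 ≡ 11^2 = 121 ≡ 121 (mod 2173)
11^4 ≡ 121^2 = 14641 ≡ 1603 (mod 2173)
11^8 ≡ 1603^2 = 2569609 ≡ 1123 (mod 2173)
11^16 ≡ 1123^2 = 1261129 ≡ 789 (mod 2173)
11^32 ≡ 789^2 = 622521 ≡ 1043 (mod 2173)
11^64 ≡ 1043^2 = 1087849 ≡ 1349 (mod 2173)
11^128 ≡ 1349^2 = 1819801 ≡ 1000 (mod 2173)
11^256 ≡ 1000^2 = 1000000 ≡ 420 (mod 2173)
11^512 ≡ 420^2 = 176400 ≡ 387 (mod 2173)
11^1024 ≡ 387^2 = 149769 ≡ 2005 (mod 2173)
11^2048 ≡ 2005^2 = 4020025 ≡ 2148 (mod 2173)
2172 = 2048 + 64 + 32 + 16 + 8 + 4 in binary powers of 2.
So 11^2172 ≡ 2148 · 1349 · 1043 · 789 · 1123 · 1603 ≡ 1950 (mod 2173).
Since 1950 ≠ 1, base 11 is a Fermat witness: 2173 is composite.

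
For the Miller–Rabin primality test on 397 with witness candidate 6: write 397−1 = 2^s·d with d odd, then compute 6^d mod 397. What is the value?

397 − 1 = 396 = 2^2 · 99, so d = 99.
6^1 ≡ 6 (mod 397)
6^2 ≡ 6^2 = 36 ≡ 36 (mod 397)
6^4 ≡ 36^2 = 1296 ≡ 105 (mod 397)
6^8 ≡ 105^2 = 11025 ≡ 306 (mod 397)
6^16 ≡ 306^2 = 93636 ≡ 341 (mod 397)
6^32 ≡ 341^2 = 116281 ≡ 357 (mod 397)
6^64 ≡ 357^2 = 127449 ≡ 12 (mod 397)
99 = 64 + 32 + 2 + 1 in binary powers of 2.
So 6^99 ≡ 12 · 357 · 36 · 6 ≡ 334 (mod 397).
Squaring chain: 334 → 396; reaches −1, so base 6 does not prove 397 composite.

334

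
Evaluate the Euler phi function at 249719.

Factor: 249719 = 29 · 79 · 109.
φ(249719) = (29−1) · (79−1) · (109−1) = 28 · 78 · 108 = 235872.

235872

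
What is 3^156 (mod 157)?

3^1 ≡ 3 (mod 157)
3^2 ≡ 3^2 = 9 ≡ 9 (mod 157)
3^4 ≡ 9^2 = 81 ≡ 81 (mod 157)
3^8 ≡ 81^2 = 6561 ≡ 124 (mod 157)
3^16 ≡ 124^2 = 15376 ≡ 147 (mod 157)
3^32 ≡ 147^2 = 21609 ≡ 100 (mod 157)
3^64 ≡ 100^2 = 10000 ≡ 109 (mod 157)
3^128 ≡ 109^2 = 11881 ≡ 106 (mod 157)
156 = 128 + 16 + 8 + 4 in binary powers of 2.
So 3^156 ≡ 106 · 147 · 124 · 81 ≡ 1 (mod 157).
Since the result is 1, base 3 gives no evidence that 157 is composite.

1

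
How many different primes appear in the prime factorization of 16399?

16399 = 23^2 · 31
16399 = 23^2 · 31, which has 2 distinct prime factors.

2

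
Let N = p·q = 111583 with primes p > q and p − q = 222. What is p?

463

Since p = q + 222, we have 111583 = q(q + 222), so q² + 222q − 111583 = 0.
Discriminant: 222² + 4·111583 = 49284 + 446332 = 495616; √495616 = 704.
q = (−222 + 704)/2 = 241, and p = q + 222 = 463.
Check: 241 · 463 = 111583.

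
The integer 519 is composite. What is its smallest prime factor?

519 is odd.
Digit sum 15, divisible by 3.

3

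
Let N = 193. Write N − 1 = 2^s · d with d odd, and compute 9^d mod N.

150

193 − 1 = 192 = 2^6 · 3, so d = 3.
9^1 ≡ 9 (mod 193)
9^2 ≡ 9^2 = 81 ≡ 81 (mod 193)
3 = 2 + 1 in binary powers of 2.
So 9^3 ≡ 81 · 9 ≡ 150 (mod 193).
Squaring chain: 150 → 112 → 192 → 1 → 1 → 1; reaches −1, so base 9 does not prove 193 composite.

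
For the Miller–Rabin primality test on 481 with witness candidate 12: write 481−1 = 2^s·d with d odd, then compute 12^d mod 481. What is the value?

481 − 1 = 480 = 2^5 · 15, so d = 15.
12^1 ≡ 12 (mod 481)
12^2 ≡ 12^2 = 144 ≡ 144 (mod 481)
12^4 ≡ 144^2 = 20736 ≡ 53 (mod 481)
12^8 ≡ 53^2 = 2809 ≡ 404 (mod 481)
15 = 8 + 4 + 2 + 1 in binary powers of 2.
So 12^15 ≡ 404 · 53 · 144 · 12 ≡ 454 (mod 481).
Squaring chain: 454 → 248 → 417 → 248 → 417; never reaches −1, so base 12 is a Miller–Rabin witness that 481 is composite.

454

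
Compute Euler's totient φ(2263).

2160

Factor: 2263 = 31 · 73.
φ(2263) = (31−1) · (73−1) = 30 · 72 = 2160.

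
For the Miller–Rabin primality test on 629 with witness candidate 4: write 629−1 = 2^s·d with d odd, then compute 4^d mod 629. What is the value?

225

629 − 1 = 628 = 2^2 · 157, so d = 157.
4^1 ≡ 4 (mod 629)
4^2 ≡ 4^2 = 16 ≡ 16 (mod 629)
4^4 ≡ 16^2 = 256 ≡ 256 (mod 629)
4^8 ≡ 256^2 = 65536 ≡ 120 (mod 629)
4^16 ≡ 120^2 = 14400 ≡ 562 (mod 629)
4^32 ≡ 562^2 = 315844 ≡ 86 (mod 629)
4^64 ≡ 86^2 = 7396 ≡ 477 (mod 629)
4^128 ≡ 477^2 = 227529 ≡ 460 (mod 629)
157 = 128 + 16 + 8 + 4 + 1 in binary powers of 2.
So 4^157 ≡ 460 · 562 · 120 · 256 · 4 ≡ 225 (mod 629).
Squaring chain: 225 → 305; never reaches −1, so base 4 is a Miller–Rabin witness that 629 is composite.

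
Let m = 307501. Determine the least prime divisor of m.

307501 is odd.
Digit sum 16, not divisible by 3.
Ends in 1: not divisible by 5.
7: 307501 = 7·43928 + 5
11: 307501 = 11·27954 + 7
13: 307501 = 13·23653 + 12
17: 307501 = 17·18088 + 5
19: 307501 = 19·16184 + 5
23: 307501 = 23·13369 + 14
29: 307501 = 29·10603 + 14
31: 307501 = 31·9919 + 12
37: 307501 = 37·8310 + 31
41: 307501 = 41·7500 + 1
43: 307501 = 43·7151 + 8
47: 307501 = 47·6542 + 27
53: 307501 = 53·5801 + 48
59: 307501 = 59·5211 + 52
61: 307501 = 61·5041

61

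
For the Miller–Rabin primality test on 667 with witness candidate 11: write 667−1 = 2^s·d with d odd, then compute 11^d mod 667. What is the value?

667 − 1 = 666 = 2^1 · 333, so d = 333.
11^1 ≡ 11 (mod 667)
11^2 ≡ 11^2 = 121 ≡ 121 (mod 667)
11^4 ≡ 121^2 = 14641 ≡ 634 (mod 667)
11^8 ≡ 634^2 = 401956 ≡ 422 (mod 667)
11^16 ≡ 422^2 = 178084 ≡ 662 (mod 667)
11^32 ≡ 662^2 = 438244 ≡ 25 (mod 667)
11^64 ≡ 25^2 = 625 ≡ 625 (mod 667)
11^128 ≡ 625^2 = 390625 ≡ 430 (mod 667)
11^256 ≡ 430^2 = 184900 ≡ 141 (mod 667)
333 = 256 + 64 + 8 + 4 + 1 in binary powers of 2.
So 11^333 ≡ 141 · 625 · 422 · 634 · 11 ≡ 135 (mod 667).
Squaring chain: 135; never reaches −1, so base 11 is a Miller–Rabin witness that 667 is composite.

135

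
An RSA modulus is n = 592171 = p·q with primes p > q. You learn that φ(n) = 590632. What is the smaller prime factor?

743

φ(n) = (p−1)(q−1) = n − (p+q) + 1, so p + q = 592171 − 590632 + 1 = 1540.
p and q are the roots of t² − 1540t + 592171 = 0.
Discriminant: 1540² − 4·592171 = 2371600 − 2368684 = 2916; √2916 = 54.
q = (1540 − 54)/2 = 743, p = (1540 + 54)/2 = 797.
Check: 743 · 797 = 592171.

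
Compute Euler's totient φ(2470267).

Factor: 2470267 = 109 · 131 · 173.
φ(2470267) = (109−1) · (131−1) · (173−1) = 108 · 130 · 172 = 2414880.

2414880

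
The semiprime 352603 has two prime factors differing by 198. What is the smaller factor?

Since p = q + 198, we have 352603 = q(q + 198), so q² + 198q − 352603 = 0.
Discriminant: 198² + 4·352603 = 39204 + 1410412 = 1449616; √1449616 = 1204.
q = (−198 + 1204)/2 = 503, and p = q + 198 = 701.
Check: 503 · 701 = 352603.

503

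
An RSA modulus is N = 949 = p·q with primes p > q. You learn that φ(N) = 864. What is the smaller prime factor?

φ(n) = (p−1)(q−1) = n − (p+q) + 1, so p + q = 949 − 864 + 1 = 86.
p and q are the roots of t² − 86t + 949 = 0.
Discriminant: 86² − 4·949 = 7396 − 3796 = 3600; √3600 = 60.
q = (86 − 60)/2 = 13, p = (86 + 60)/2 = 73.
Check: 13 · 73 = 949.

13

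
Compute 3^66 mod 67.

3^1 ≡ 3 (mod 67)
3^2 ≡ 3^2 = 9 ≡ 9 (mod 67)
3^4 ≡ 9^2 = 81 ≡ 14 (mod 67)
3^8 ≡ 14^2 = 196 ≡ 62 (mod 67)
3^16 ≡ 62^2 = 3844 ≡ 25 (mod 67)
3^32 ≡ 25^2 = 625 ≡ 22 (mod 67)
3^64 ≡ 22^2 = 484 ≡ 15 (mod 67)
66 = 64 + 2 in binary powers of 2.
So 3^66 ≡ 15 · 9 ≡ 1 (mod 67).
Since the result is 1, base 3 gives no evidence that 67 is composite.

1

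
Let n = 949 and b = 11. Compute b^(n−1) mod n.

11^1 ≡ 11 (mod 949)
11^2 ≡ 11^2 = 121 ≡ 121 (mod 949)
11^4 ≡ 121^2 = 14641 ≡ 406 (mod 949)
11^8 ≡ 406^2 = 164836 ≡ 659 (mod 949)
11^16 ≡ 659^2 = 434281 ≡ 588 (mod 949)
11^32 ≡ 588^2 = 345744 ≡ 308 (mod 949)
11^64 ≡ 308^2 = 94864 ≡ 913 (mod 949)
11^128 ≡ 913^2 = 833569 ≡ 347 (mod 949)
11^256 ≡ 347^2 = 120409 ≡ 835 (mod 949)
11^512 ≡ 835^2 = 697225 ≡ 659 (mod 949)
948 = 512 + 256 + 128 + 32 + 16 + 4 in binary powers of 2.
So 11^948 ≡ 659 · 835 · 347 · 308 · 588 · 406 ≡ 885 (mod 949).
Since 885 ≠ 1, base 11 is a Fermat witness: 949 is composite.

885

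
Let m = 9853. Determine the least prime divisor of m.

59

9853 is odd.
Digit sum 25, not divisible by 3.
Ends in 3: not divisible by 5.
7: 9853 = 7·1407 + 4
11: 9853 = 11·895 + 8
13: 9853 = 13·757 + 12
17: 9853 = 17·579 + 10
19: 9853 = 19·518 + 11
23: 9853 = 23·428 + 9
29: 9853 = 29·339 + 22
31: 9853 = 31·317 + 26
37: 9853 = 37·266 + 11
41: 9853 = 41·240 + 13
43: 9853 = 43·229 + 6
47: 9853 = 47·209 + 30
53: 9853 = 53·185 + 48
59: 9853 = 59·167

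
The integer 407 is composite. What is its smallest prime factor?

11

407 is odd.
Digit sum 11, not divisible by 3.
Ends in 7: not divisible by 5.
7: 407 = 7·58 + 1
11: 407 = 11·37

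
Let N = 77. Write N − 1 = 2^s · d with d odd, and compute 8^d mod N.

29

77 − 1 = 76 = 2^2 · 19, so d = 19.
8^1 ≡ 8 (mod 77)
8^2 ≡ 8^2 = 64 ≡ 64 (mod 77)
8^4 ≡ 64^2 = 4096 ≡ 15 (mod 77)
8^8 ≡ 15^2 = 225 ≡ 71 (mod 77)
8^16 ≡ 71^2 = 5041 ≡ 36 (mod 77)
19 = 16 + 2 + 1 in binary powers of 2.
So 8^19 ≡ 36 · 64 · 8 ≡ 29 (mod 77).
Squaring chain: 29 → 71; never reaches −1, so base 8 is a Miller–Rabin witness that 77 is composite.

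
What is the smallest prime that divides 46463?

46463 is odd.
Digit sum 23, not divisible by 3.
Ends in 3: not divisible by 5.
7: 46463 = 7·6637 + 4
11: 46463 = 11·4223 + 10
13: 46463 = 13·3574 + 1
17: 46463 = 17·2733 + 2
19: 46463 = 19·2445 + 8
23: 46463 = 23·2020 + 3
29: 46463 = 29·1602 + 5
31: 46463 = 31·1498 + 25
37: 46463 = 37·1255 + 28
41: 46463 = 41·1133 + 10
43: 46463 = 43·1080 + 23
47: 46463 = 47·988 + 27
53: 46463 = 53·876 + 35
59: 46463 = 59·787 + 30
61: 46463 = 61·761 + 42
67: 46463 = 67·693 + 32
71: 46463 = 71·654 + 29
73: 46463 = 73·636 + 35
79: 46463 = 79·588 + 11
83: 46463 = 83·559 + 66
89: 46463 = 89·522 + 5
97: 46463 = 97·479

97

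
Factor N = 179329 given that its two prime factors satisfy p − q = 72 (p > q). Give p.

461

Since p = q + 72, we have 179329 = q(q + 72), so q² + 72q − 179329 = 0.
Discriminant: 72² + 4·179329 = 5184 + 717316 = 722500; √722500 = 850.
q = (−72 + 850)/2 = 389, and p = q + 72 = 461.
Check: 389 · 461 = 179329.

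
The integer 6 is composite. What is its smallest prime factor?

6 is even: 2 divides it.

2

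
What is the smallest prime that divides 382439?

47

382439 is odd.
Digit sum 29, not divisible by 3.
Ends in 9: not divisible by 5.
7: 382439 = 7·54634 + 1
11: 382439 = 11·34767 + 2
13: 382439 = 13·29418 + 5
17: 382439 = 17·22496 + 7
19: 382439 = 19·20128 + 7
23: 382439 = 23·16627 + 18
29: 382439 = 29·13187 + 16
31: 382439 = 31·12336 + 23
37: 382439 = 37·10336 + 7
41: 382439 = 41·9327 + 32
43: 382439 = 43·8893 + 40
47: 382439 = 47·8137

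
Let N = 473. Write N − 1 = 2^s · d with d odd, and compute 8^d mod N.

473 − 1 = 472 = 2^3 · 59, so d = 59.
8^1 ≡ 8 (mod 473)
8^2 ≡ 8^2 = 64 ≡ 64 (mod 473)
8^4 ≡ 64^2 = 4096 ≡ 312 (mod 473)
8^8 ≡ 312^2 = 97344 ≡ 379 (mod 473)
8^16 ≡ 379^2 = 143641 ≡ 322 (mod 473)
8^32 ≡ 322^2 = 103684 ≡ 97 (mod 473)
59 = 32 + 16 + 8 + 2 + 1 in binary powers of 2.
So 8^59 ≡ 97 · 322 · 379 · 64 · 8 ≡ 469 (mod 473).
Squaring chain: 469 → 16 → 256; never reaches −1, so base 8 is a Miller–Rabin witness that 473 is composite.

469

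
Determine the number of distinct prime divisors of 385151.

385151 = 13^2 · 2279
2279 = 43 · 53
385151 = 13^2 · 43 · 53, which has 3 distinct prime factors.

3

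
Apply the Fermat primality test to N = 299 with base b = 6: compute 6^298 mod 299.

6^1 ≡ 6 (mod 299)
6^2 ≡ 6^2 = 36 ≡ 36 (mod 299)
6^4 ≡ 36^2 = 1296 ≡ 100 (mod 299)
6^8 ≡ 100^2 = 10000 ≡ 133 (mod 299)
6^16 ≡ 133^2 = 17689 ≡ 48 (mod 299)
6^32 ≡ 48^2 = 2304 ≡ 211 (mod 299)
6^64 ≡ 211^2 = 44521 ≡ 269 (mod 299)
6^128 ≡ 269^2 = 72361 ≡ 3 (mod 299)
6^256 ≡ 3^2 = 9 ≡ 9 (mod 299)
298 = 256 + 32 + 8 + 2 in binary powers of 2.
So 6^298 ≡ 9 · 211 · 133 · 36 ≡ 121 (mod 299).
Since 121 ≠ 1, base 6 is a Fermat witness: 299 is composite.

121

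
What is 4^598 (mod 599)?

1

4^1 ≡ 4 (mod 599)
4^2 ≡ 4^2 = 16 ≡ 16 (mod 599)
4^4 ≡ 16^2 = 256 ≡ 256 (mod 599)
4^8 ≡ 256^2 = 65536 ≡ 245 (mod 599)
4^16 ≡ 245^2 = 60025 ≡ 125 (mod 599)
4^32 ≡ 125^2 = 15625 ≡ 51 (mod 599)
4^64 ≡ 51^2 = 2601 ≡ 205 (mod 599)
4^128 ≡ 205^2 = 42025 ≡ 95 (mod 599)
4^256 ≡ 95^2 = 9025 ≡ 40 (mod 599)
4^512 ≡ 40^2 = 1600 ≡ 402 (mod 599)
598 = 512 + 64 + 16 + 4 + 2 in binary powers of 2.
So 4^598 ≡ 402 · 205 · 125 · 256 · 16 ≡ 1 (mod 599).
Since the result is 1, base 4 gives no evidence that 599 is composite.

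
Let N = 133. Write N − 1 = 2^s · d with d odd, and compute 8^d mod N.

133 − 1 = 132 = 2^2 · 33, so d = 33.
8^1 ≡ 8 (mod 133)
8^2 ≡ 8^2 = 64 ≡ 64 (mod 133)
8^4 ≡ 64^2 = 4096 ≡ 106 (mod 133)
8^8 ≡ 106^2 = 11236 ≡ 64 (mod 133)
8^16 ≡ 64^2 = 4096 ≡ 106 (mod 133)
8^32 ≡ 106^2 = 11236 ≡ 64 (mod 133)
33 = 32 + 1 in binary powers of 2.
So 8^33 ≡ 64 · 8 ≡ 113 (mod 133).
Squaring chain: 113 → 1; never reaches −1, so base 8 is a Miller–Rabin witness that 133 is composite.

113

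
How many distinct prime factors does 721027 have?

721027 = 23^2 · 1363
1363 = 29 · 47
721027 = 23^2 · 29 · 47, which has 3 distinct prime factors.

3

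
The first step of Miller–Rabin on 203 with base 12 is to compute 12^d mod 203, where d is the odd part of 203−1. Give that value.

203 − 1 = 202 = 2^1 · 101, so d = 101.
12^1 ≡ 12 (mod 203)
12^2 ≡ 12^2 = 144 ≡ 144 (mod 203)
12^4 ≡ 144^2 = 20736 ≡ 30 (mod 203)
12^8 ≡ 30^2 = 900 ≡ 88 (mod 203)
12^16 ≡ 88^2 = 7744 ≡ 30 (mod 203)
12^32 ≡ 30^2 = 900 ≡ 88 (mod 203)
12^64 ≡ 88^2 = 7744 ≡ 30 (mod 203)
101 = 64 + 32 + 4 + 1 in binary powers of 2.
So 12^101 ≡ 30 · 88 · 30 · 12 ≡ 157 (mod 203).
Squaring chain: 157; never reaches −1, so base 12 is a Miller–Rabin witness that 203 is composite.

157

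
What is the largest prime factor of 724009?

83

724009 = 11 · 65819
65819 = 13 · 5063
5063 = 61 · 83
83 is prime.
So 724009 = 11 · 13 · 61 · 83; the largest prime factor is 83.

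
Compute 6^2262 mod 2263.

6^1 ≡ 6 (mod 2263)
6^2 ≡ 6^2 = 36 ≡ 36 (mod 2263)
6^4 ≡ 36^2 = 1296 ≡ 1296 (mod 2263)
6^8 ≡ 1296^2 = 1679616 ≡ 470 (mod 2263)
6^16 ≡ 470^2 = 220900 ≡ 1389 (mod 2263)
6^32 ≡ 1389^2 = 1929321 ≡ 1245 (mod 2263)
6^64 ≡ 1245^2 = 1550025 ≡ 2133 (mod 2263)
6^128 ≡ 2133^2 = 4549689 ≡ 1059 (mod 2263)
6^256 ≡ 1059^2 = 1121481 ≡ 1296 (mod 2263)
6^512 ≡ 1296^2 = 1679616 ≡ 470 (mod 2263)
6^1024 ≡ 470^2 = 220900 ≡ 1389 (mod 2263)
6^2048 ≡ 1389^2 = 1929321 ≡ 1245 (mod 2263)
2262 = 2048 + 128 + 64 + 16 + 4 + 2 in binary powers of 2.
So 6^2262 ≡ 1245 · 1059 · 2133 · 1389 · 1296 · 36 ≡ 2109 (mod 2263).
Since 2109 ≠ 1, base 6 is a Fermat witness: 2263 is composite.

2109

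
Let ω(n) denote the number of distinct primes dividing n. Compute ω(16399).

16399 = 23^2 · 31
16399 = 23^2 · 31, which has 2 distinct prime factors.

2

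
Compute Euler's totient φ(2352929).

2298240

Factor: 2352929 = 97 · 127 · 191.
φ(2352929) = (97−1) · (127−1) · (191−1) = 96 · 126 · 190 = 2298240.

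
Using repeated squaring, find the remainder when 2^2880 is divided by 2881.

895

2^1 ≡ 2 (mod 2881)
2^2 ≡ 2^2 = 4 ≡ 4 (mod 2881)
2^4 ≡ 4^2 = 16 ≡ 16 (mod 2881)
2^8 ≡ 16^2 = 256 ≡ 256 (mod 2881)
2^16 ≡ 256^2 = 65536 ≡ 2154 (mod 2881)
2^32 ≡ 2154^2 = 4639716 ≡ 1306 (mod 2881)
2^64 ≡ 1306^2 = 1705636 ≡ 84 (mod 2881)
2^128 ≡ 84^2 = 7056 ≡ 1294 (mod 2881)
2^256 ≡ 1294^2 = 1674436 ≡ 575 (mod 2881)
2^512 ≡ 575^2 = 330625 ≡ 2191 (mod 2881)
2^1024 ≡ 2191^2 = 4800481 ≡ 735 (mod 2881)
2^2048 ≡ 735^2 = 540225 ≡ 1478 (mod 2881)
2880 = 2048 + 512 + 256 + 64 in binary powers of 2.
So 2^2880 ≡ 1478 · 2191 · 575 · 84 ≡ 895 (mod 2881).
Since 895 ≠ 1, base 2 is a Fermat witness: 2881 is composite.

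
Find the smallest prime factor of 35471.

35471 is odd.
Digit sum 20, not divisible by 3.
Ends in 1: not divisible by 5.
7: 35471 = 7·5067 + 2
11: 35471 = 11·3224 + 7
13: 35471 = 13·2728 + 7
17: 35471 = 17·2086 + 9
19: 35471 = 19·1866 + 17
23: 35471 = 23·1542 + 5
29: 35471 = 29·1223 + 4
31: 35471 = 31·1144 + 7
37: 35471 = 37·958 + 25
41: 35471 = 41·865 + 6
43: 35471 = 43·824 + 39
47: 35471 = 47·754 + 33
53: 35471 = 53·669 + 14
59: 35471 = 59·601 + 12
61: 35471 = 61·581 + 30
67: 35471 = 67·529 + 28
71: 35471 = 71·499 + 42
73: 35471 = 73·485 + 66
79: 35471 = 79·449

79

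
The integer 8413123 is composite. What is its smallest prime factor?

67

8413123 is odd.
Digit sum 22, not divisible by 3.
Ends in 3: not divisible by 5.
7: 8413123 = 7·1201874 + 5
11: 8413123 = 11·764829 + 4
13: 8413123 = 13·647163 + 4
17: 8413123 = 17·494889 + 10
19: 8413123 = 19·442795 + 18
23: 8413123 = 23·365787 + 22
29: 8413123 = 29·290107 + 20
31: 8413123 = 31·271391 + 2
37: 8413123 = 37·227381 + 26
41: 8413123 = 41·205198 + 5
43: 8413123 = 43·195654 + 1
47: 8413123 = 47·179002 + 29
53: 8413123 = 53·158738 + 9
59: 8413123 = 59·142595 + 18
61: 8413123 = 61·137920 + 3
67: 8413123 = 67·125569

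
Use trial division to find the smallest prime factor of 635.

5

635 is odd.
Digit sum 14, not divisible by 3.
Ends in 5: divisible by 5.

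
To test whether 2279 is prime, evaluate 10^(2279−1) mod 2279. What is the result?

10^1 ≡ 10 (mod 2279)
10^2 ≡ 10^2 = 100 ≡ 100 (mod 2279)
10^4 ≡ 100^2 = 10000 ≡ 884 (mod 2279)
10^8 ≡ 884^2 = 781456 ≡ 2038 (mod 2279)
10^16 ≡ 2038^2 = 4153444 ≡ 1106 (mod 2279)
10^32 ≡ 1106^2 = 1223236 ≡ 1692 (mod 2279)
10^64 ≡ 1692^2 = 2862864 ≡ 440 (mod 2279)
10^128 ≡ 440^2 = 193600 ≡ 2164 (mod 2279)
10^256 ≡ 2164^2 = 4682896 ≡ 1830 (mod 2279)
10^512 ≡ 1830^2 = 3348900 ≡ 1049 (mod 2279)
10^1024 ≡ 1049^2 = 1100401 ≡ 1923 (mod 2279)
10^2048 ≡ 1923^2 = 3697929 ≡ 1391 (mod 2279)
2278 = 2048 + 128 + 64 + 32 + 4 + 2 in binary powers of 2.
So 10^2278 ≡ 1391 · 2164 · 440 · 1692 · 884 · 100 ≡ 152 (mod 2279).
Since 152 ≠ 1, base 10 is a Fermat witness: 2279 is composite.

152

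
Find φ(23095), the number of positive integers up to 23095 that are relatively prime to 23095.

Factor: 23095 = 5 · 31 · 149.
φ(23095) = (5−1) · (31−1) · (149−1) = 4 · 30 · 148 = 17760.

17760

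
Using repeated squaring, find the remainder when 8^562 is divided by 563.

8^1 ≡ 8 (mod 563)
8^2 ≡ 8^2 = 64 ≡ 64 (mod 563)
8^4 ≡ 64^2 = 4096 ≡ 155 (mod 563)
8^8 ≡ 155^2 = 24025 ≡ 379 (mod 563)
8^16 ≡ 379^2 = 143641 ≡ 76 (mod 563)
8^32 ≡ 76^2 = 5776 ≡ 146 (mod 563)
8^64 ≡ 146^2 = 21316 ≡ 485 (mod 563)
8^128 ≡ 485^2 = 235225 ≡ 454 (mod 563)
8^256 ≡ 454^2 = 206116 ≡ 58 (mod 563)
8^512 ≡ 58^2 = 3364 ≡ 549 (mod 563)
562 = 512 + 32 + 16 + 2 in binary powers of 2.
So 8^562 ≡ 549 · 146 · 76 · 64 ≡ 1 (mod 563).
Since the result is 1, base 8 gives no evidence that 563 is composite.

1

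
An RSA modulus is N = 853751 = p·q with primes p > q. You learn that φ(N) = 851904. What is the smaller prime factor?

φ(n) = (p−1)(q−1) = n − (p+q) + 1, so p + q = 853751 − 851904 + 1 = 1848.
p and q are the roots of t² − 1848t + 853751 = 0.
Discriminant: 1848² − 4·853751 = 3415104 − 3415004 = 100; √100 = 10.
q = (1848 − 10)/2 = 919, p = (1848 + 10)/2 = 929.
Check: 919 · 929 = 853751.

919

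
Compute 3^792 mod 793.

131

3^1 ≡ 3 (mod 793)
3^2 ≡ 3^2 = 9 ≡ 9 (mod 793)
3^4 ≡ 9^2 = 81 ≡ 81 (mod 793)
3^8 ≡ 81^2 = 6561 ≡ 217 (mod 793)
3^16 ≡ 217^2 = 47089 ≡ 302 (mod 793)
3^32 ≡ 302^2 = 91204 ≡ 9 (mod 793)
3^64 ≡ 9^2 = 81 ≡ 81 (mod 793)
3^128 ≡ 81^2 = 6561 ≡ 217 (mod 793)
3^256 ≡ 217^2 = 47089 ≡ 302 (mod 793)
3^512 ≡ 302^2 = 91204 ≡ 9 (mod 793)
792 = 512 + 256 + 16 + 8 in binary powers of 2.
So 3^792 ≡ 9 · 302 · 302 · 217 ≡ 131 (mod 793).
Since 131 ≠ 1, base 3 is a Fermat witness: 793 is composite.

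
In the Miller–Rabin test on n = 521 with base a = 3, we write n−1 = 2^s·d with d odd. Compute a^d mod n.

315

521 − 1 = 520 = 2^3 · 65, so d = 65.
3^1 ≡ 3 (mod 521)
3^2 ≡ 3^2 = 9 ≡ 9 (mod 521)
3^4 ≡ 9^2 = 81 ≡ 81 (mod 521)
3^8 ≡ 81^2 = 6561 ≡ 309 (mod 521)
3^16 ≡ 309^2 = 95481 ≡ 138 (mod 521)
3^32 ≡ 138^2 = 19044 ≡ 288 (mod 521)
3^64 ≡ 288^2 = 82944 ≡ 105 (mod 521)
65 = 64 + 1 in binary powers of 2.
So 3^65 ≡ 105 · 3 ≡ 315 (mod 521).
Squaring chain: 315 → 235 → 520; reaches −1, so base 3 does not prove 521 composite.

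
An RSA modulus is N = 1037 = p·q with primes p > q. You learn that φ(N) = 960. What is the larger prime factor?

61

φ(n) = (p−1)(q−1) = n − (p+q) + 1, so p + q = 1037 − 960 + 1 = 78.
p and q are the roots of t² − 78t + 1037 = 0.
Discriminant: 78² − 4·1037 = 6084 − 4148 = 1936; √1936 = 44.
q = (78 − 44)/2 = 17, p = (78 + 44)/2 = 61.
Check: 17 · 61 = 1037.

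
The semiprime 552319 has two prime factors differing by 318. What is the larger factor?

Since p = q + 318, we have 552319 = q(q + 318), so q² + 318q − 552319 = 0.
Discriminant: 318² + 4·552319 = 101124 + 2209276 = 2310400; √2310400 = 1520.
q = (−318 + 1520)/2 = 601, and p = q + 318 = 919.
Check: 601 · 919 = 552319.

919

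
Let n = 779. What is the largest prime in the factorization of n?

779 = 19 · 41
41 is prime.
So 779 = 19 · 41; the largest prime factor is 41.

41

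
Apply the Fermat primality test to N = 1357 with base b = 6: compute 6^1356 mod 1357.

1090

6^1 ≡ 6 (mod 1357)
6^2 ≡ 6^2 = 36 ≡ 36 (mod 1357)
6^4 ≡ 36^2 = 1296 ≡ 1296 (mod 1357)
6^8 ≡ 1296^2 = 1679616 ≡ 1007 (mod 1357)
6^16 ≡ 1007^2 = 1014049 ≡ 370 (mod 1357)
6^32 ≡ 370^2 = 136900 ≡ 1200 (mod 1357)
6^64 ≡ 1200^2 = 1440000 ≡ 223 (mod 1357)
6^128 ≡ 223^2 = 49729 ≡ 877 (mod 1357)
6^256 ≡ 877^2 = 769129 ≡ 1067 (mod 1357)
6^512 ≡ 1067^2 = 1138489 ≡ 1323 (mod 1357)
6^1024 ≡ 1323^2 = 1750329 ≡ 1156 (mod 1357)
1356 = 1024 + 256 + 64 + 8 + 4 in binary powers of 2.
So 6^1356 ≡ 1156 · 1067 · 223 · 1007 · 1296 ≡ 1090 (mod 1357).
Since 1090 ≠ 1, base 6 is a Fermat witness: 1357 is composite.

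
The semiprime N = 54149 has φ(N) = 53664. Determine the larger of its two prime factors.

313

φ(n) = (p−1)(q−1) = n − (p+q) + 1, so p + q = 54149 − 53664 + 1 = 486.
p and q are the roots of t² − 486t + 54149 = 0.
Discriminant: 486² − 4·54149 = 236196 − 216596 = 19600; √19600 = 140.
q = (486 − 140)/2 = 173, p = (486 + 140)/2 = 313.
Check: 173 · 313 = 54149.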